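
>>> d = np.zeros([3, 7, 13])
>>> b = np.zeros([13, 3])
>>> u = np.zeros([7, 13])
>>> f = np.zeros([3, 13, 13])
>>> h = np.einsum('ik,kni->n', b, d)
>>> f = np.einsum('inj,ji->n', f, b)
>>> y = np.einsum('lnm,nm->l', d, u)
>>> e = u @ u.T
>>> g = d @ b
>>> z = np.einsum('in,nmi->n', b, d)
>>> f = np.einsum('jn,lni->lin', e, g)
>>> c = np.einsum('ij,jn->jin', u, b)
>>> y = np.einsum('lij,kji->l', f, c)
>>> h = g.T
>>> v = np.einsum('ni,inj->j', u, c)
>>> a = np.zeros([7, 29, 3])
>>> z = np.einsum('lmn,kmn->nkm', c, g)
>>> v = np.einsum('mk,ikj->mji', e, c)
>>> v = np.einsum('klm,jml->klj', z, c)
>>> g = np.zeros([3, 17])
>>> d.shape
(3, 7, 13)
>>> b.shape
(13, 3)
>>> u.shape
(7, 13)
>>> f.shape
(3, 3, 7)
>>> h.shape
(3, 7, 3)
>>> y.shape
(3,)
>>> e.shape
(7, 7)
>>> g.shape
(3, 17)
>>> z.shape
(3, 3, 7)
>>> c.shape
(13, 7, 3)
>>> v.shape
(3, 3, 13)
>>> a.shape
(7, 29, 3)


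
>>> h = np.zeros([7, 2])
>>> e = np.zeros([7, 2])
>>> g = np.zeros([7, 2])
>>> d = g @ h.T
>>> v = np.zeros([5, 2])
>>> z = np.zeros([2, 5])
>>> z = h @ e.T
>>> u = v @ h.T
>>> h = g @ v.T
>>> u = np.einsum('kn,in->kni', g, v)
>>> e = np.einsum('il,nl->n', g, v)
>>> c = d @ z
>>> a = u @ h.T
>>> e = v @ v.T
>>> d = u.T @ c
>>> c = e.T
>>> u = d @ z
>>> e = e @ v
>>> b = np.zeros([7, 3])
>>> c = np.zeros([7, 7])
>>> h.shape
(7, 5)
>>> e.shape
(5, 2)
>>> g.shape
(7, 2)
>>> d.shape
(5, 2, 7)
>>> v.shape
(5, 2)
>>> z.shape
(7, 7)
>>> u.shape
(5, 2, 7)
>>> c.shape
(7, 7)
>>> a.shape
(7, 2, 7)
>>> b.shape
(7, 3)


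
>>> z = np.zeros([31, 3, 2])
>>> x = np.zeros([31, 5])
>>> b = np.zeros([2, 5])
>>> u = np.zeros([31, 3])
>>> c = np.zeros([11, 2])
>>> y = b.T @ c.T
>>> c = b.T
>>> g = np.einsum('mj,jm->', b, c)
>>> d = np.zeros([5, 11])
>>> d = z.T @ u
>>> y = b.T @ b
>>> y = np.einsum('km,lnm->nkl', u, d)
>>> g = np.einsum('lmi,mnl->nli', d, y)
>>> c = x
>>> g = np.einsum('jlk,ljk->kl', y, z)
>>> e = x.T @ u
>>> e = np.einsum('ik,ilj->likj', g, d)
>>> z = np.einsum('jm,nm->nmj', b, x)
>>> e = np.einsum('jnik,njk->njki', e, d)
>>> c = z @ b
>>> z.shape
(31, 5, 2)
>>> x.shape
(31, 5)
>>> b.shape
(2, 5)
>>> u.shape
(31, 3)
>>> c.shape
(31, 5, 5)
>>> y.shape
(3, 31, 2)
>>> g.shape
(2, 31)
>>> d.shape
(2, 3, 3)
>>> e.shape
(2, 3, 3, 31)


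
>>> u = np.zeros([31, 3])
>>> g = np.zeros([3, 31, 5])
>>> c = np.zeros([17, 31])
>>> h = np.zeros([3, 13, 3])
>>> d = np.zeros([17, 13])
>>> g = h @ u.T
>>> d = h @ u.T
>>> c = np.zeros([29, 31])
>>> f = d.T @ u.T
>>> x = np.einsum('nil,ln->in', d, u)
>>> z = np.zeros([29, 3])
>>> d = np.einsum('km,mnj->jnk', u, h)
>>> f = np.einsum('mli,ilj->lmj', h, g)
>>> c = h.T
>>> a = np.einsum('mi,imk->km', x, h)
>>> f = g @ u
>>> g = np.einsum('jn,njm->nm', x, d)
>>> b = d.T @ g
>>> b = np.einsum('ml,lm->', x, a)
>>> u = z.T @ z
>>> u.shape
(3, 3)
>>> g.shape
(3, 31)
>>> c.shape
(3, 13, 3)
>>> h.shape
(3, 13, 3)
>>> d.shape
(3, 13, 31)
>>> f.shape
(3, 13, 3)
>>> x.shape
(13, 3)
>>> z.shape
(29, 3)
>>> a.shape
(3, 13)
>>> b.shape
()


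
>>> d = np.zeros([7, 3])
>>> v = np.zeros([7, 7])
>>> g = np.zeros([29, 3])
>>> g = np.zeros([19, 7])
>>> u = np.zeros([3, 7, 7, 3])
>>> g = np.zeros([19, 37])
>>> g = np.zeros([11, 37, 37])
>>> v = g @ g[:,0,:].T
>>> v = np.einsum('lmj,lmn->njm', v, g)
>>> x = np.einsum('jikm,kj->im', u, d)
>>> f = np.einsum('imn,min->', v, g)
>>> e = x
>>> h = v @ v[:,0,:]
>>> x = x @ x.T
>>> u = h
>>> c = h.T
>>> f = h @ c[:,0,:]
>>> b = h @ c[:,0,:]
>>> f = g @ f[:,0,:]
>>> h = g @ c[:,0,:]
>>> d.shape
(7, 3)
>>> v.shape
(37, 11, 37)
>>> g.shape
(11, 37, 37)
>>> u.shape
(37, 11, 37)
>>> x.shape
(7, 7)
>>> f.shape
(11, 37, 37)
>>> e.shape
(7, 3)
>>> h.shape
(11, 37, 37)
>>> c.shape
(37, 11, 37)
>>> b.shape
(37, 11, 37)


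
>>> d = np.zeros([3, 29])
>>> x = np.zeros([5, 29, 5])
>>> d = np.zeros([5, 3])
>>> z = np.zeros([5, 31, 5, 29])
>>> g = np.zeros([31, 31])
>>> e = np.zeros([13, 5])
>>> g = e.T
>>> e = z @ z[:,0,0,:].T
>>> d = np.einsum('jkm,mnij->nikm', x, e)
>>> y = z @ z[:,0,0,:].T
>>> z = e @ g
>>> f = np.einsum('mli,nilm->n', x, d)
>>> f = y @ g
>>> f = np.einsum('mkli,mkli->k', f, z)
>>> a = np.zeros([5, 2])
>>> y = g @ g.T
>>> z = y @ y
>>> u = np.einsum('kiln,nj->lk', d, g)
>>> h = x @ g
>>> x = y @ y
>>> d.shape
(31, 5, 29, 5)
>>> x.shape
(5, 5)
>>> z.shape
(5, 5)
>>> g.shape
(5, 13)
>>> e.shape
(5, 31, 5, 5)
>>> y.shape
(5, 5)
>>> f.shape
(31,)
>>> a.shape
(5, 2)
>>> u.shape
(29, 31)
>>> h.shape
(5, 29, 13)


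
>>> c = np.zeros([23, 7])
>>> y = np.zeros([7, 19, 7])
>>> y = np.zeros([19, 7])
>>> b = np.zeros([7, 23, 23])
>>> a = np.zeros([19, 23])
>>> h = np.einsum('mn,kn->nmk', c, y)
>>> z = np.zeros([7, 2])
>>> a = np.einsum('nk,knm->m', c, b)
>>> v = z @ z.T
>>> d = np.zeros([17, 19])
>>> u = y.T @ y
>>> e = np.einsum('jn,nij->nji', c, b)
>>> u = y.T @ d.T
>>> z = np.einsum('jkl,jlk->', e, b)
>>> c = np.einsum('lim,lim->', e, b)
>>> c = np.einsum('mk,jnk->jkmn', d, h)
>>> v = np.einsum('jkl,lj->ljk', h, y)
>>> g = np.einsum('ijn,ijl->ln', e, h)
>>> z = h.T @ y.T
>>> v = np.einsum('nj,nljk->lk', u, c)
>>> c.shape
(7, 19, 17, 23)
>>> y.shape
(19, 7)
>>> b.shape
(7, 23, 23)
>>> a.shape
(23,)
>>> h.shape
(7, 23, 19)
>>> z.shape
(19, 23, 19)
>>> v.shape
(19, 23)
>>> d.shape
(17, 19)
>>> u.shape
(7, 17)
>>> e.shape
(7, 23, 23)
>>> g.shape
(19, 23)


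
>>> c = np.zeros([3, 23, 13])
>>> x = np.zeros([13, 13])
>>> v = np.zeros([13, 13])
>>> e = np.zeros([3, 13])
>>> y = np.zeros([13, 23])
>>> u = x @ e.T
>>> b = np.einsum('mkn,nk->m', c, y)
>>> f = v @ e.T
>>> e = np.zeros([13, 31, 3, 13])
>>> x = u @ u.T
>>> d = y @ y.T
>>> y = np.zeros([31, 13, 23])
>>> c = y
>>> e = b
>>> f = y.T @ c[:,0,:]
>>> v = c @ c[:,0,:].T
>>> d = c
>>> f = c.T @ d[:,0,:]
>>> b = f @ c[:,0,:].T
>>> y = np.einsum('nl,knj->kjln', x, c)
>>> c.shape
(31, 13, 23)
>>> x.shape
(13, 13)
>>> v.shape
(31, 13, 31)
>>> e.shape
(3,)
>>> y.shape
(31, 23, 13, 13)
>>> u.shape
(13, 3)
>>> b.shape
(23, 13, 31)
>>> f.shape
(23, 13, 23)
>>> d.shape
(31, 13, 23)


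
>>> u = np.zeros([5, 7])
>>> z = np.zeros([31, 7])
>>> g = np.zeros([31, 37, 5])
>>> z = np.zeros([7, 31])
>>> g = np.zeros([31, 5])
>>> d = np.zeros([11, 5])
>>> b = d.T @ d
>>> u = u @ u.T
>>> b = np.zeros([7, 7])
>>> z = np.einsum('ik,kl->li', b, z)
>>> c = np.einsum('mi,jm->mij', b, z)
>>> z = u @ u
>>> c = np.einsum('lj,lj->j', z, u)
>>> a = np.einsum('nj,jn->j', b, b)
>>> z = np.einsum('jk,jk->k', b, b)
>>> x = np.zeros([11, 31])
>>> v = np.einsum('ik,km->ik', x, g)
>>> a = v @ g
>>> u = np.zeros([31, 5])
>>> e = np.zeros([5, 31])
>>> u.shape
(31, 5)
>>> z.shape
(7,)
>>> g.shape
(31, 5)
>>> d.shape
(11, 5)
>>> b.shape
(7, 7)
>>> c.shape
(5,)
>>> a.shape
(11, 5)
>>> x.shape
(11, 31)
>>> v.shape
(11, 31)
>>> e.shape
(5, 31)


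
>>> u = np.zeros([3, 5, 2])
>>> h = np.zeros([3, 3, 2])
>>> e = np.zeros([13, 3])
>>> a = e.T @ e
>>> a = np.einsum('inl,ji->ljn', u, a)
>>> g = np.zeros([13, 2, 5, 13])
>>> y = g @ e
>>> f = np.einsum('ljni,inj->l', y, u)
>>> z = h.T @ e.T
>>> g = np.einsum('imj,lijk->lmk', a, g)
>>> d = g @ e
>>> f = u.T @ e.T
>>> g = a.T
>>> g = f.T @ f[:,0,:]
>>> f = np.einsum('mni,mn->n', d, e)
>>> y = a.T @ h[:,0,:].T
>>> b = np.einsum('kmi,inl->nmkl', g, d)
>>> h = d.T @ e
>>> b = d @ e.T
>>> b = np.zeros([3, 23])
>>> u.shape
(3, 5, 2)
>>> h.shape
(3, 3, 3)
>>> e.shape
(13, 3)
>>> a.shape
(2, 3, 5)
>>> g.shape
(13, 5, 13)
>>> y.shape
(5, 3, 3)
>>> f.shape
(3,)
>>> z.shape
(2, 3, 13)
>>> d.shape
(13, 3, 3)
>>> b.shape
(3, 23)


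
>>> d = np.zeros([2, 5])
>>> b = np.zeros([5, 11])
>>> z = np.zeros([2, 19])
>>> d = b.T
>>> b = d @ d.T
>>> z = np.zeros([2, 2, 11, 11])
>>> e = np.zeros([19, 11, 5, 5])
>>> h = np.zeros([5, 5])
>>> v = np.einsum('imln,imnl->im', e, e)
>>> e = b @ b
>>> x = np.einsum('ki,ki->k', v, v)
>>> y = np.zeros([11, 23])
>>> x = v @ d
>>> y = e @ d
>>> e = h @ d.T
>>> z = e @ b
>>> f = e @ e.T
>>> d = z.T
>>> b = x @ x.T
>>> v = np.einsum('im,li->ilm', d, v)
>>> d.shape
(11, 5)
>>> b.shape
(19, 19)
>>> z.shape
(5, 11)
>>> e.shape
(5, 11)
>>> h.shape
(5, 5)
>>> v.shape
(11, 19, 5)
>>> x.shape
(19, 5)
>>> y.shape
(11, 5)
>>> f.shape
(5, 5)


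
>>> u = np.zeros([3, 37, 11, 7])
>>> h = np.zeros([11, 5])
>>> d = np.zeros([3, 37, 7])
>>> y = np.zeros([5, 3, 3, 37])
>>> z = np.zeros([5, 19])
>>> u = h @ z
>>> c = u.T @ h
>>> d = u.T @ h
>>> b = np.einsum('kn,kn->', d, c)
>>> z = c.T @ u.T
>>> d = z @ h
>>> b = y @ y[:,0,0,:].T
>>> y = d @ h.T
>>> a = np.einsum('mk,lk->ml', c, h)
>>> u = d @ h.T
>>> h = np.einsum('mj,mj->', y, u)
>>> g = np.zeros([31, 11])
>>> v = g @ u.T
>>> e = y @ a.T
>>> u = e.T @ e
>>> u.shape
(19, 19)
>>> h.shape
()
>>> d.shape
(5, 5)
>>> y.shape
(5, 11)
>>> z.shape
(5, 11)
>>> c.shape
(19, 5)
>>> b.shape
(5, 3, 3, 5)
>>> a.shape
(19, 11)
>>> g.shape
(31, 11)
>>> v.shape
(31, 5)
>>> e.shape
(5, 19)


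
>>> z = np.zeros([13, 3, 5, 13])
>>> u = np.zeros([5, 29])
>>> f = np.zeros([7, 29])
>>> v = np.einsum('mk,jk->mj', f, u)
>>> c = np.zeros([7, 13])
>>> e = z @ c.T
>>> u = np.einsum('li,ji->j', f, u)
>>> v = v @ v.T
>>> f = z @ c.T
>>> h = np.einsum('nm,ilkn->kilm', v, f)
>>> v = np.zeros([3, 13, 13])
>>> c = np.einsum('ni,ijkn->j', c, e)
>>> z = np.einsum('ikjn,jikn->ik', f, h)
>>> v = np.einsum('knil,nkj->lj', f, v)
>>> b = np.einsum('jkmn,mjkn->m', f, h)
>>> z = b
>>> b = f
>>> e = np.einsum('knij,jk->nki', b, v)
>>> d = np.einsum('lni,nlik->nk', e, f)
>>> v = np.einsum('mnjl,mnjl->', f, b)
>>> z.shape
(5,)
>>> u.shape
(5,)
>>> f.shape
(13, 3, 5, 7)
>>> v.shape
()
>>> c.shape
(3,)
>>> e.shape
(3, 13, 5)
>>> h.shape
(5, 13, 3, 7)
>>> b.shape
(13, 3, 5, 7)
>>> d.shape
(13, 7)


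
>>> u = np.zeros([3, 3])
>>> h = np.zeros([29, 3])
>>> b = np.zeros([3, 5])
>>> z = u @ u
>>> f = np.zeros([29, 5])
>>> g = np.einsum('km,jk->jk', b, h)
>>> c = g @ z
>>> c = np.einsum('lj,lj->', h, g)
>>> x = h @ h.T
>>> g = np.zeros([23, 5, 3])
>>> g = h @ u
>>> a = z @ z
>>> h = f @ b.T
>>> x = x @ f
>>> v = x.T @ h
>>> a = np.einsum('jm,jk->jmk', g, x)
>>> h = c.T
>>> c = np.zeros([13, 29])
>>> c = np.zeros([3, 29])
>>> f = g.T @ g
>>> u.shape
(3, 3)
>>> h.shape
()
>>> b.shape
(3, 5)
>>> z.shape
(3, 3)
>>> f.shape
(3, 3)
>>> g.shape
(29, 3)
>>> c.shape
(3, 29)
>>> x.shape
(29, 5)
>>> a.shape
(29, 3, 5)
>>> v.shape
(5, 3)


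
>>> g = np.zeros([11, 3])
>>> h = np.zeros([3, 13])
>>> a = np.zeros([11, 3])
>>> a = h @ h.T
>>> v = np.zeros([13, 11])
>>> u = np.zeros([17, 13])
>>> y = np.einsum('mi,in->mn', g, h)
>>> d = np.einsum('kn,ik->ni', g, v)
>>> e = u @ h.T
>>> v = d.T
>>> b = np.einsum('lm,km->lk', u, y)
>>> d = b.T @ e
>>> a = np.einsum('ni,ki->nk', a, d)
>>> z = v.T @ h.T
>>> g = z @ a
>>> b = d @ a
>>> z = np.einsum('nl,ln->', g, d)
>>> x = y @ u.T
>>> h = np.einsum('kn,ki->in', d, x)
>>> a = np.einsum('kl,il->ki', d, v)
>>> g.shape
(3, 11)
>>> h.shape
(17, 3)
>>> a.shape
(11, 13)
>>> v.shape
(13, 3)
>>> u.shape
(17, 13)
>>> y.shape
(11, 13)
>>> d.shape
(11, 3)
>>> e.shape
(17, 3)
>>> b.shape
(11, 11)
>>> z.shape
()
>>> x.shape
(11, 17)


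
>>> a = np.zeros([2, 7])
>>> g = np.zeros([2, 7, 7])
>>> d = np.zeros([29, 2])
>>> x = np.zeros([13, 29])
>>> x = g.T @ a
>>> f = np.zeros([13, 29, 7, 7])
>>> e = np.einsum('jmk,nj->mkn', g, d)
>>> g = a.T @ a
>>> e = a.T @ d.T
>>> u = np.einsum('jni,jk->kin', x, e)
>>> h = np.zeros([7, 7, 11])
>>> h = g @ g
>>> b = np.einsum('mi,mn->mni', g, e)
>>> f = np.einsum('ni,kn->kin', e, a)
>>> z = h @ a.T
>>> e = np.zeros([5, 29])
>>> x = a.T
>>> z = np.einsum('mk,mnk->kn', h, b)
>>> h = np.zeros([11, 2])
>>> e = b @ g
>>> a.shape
(2, 7)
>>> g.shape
(7, 7)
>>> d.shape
(29, 2)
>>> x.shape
(7, 2)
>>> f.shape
(2, 29, 7)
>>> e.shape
(7, 29, 7)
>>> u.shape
(29, 7, 7)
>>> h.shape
(11, 2)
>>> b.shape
(7, 29, 7)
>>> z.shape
(7, 29)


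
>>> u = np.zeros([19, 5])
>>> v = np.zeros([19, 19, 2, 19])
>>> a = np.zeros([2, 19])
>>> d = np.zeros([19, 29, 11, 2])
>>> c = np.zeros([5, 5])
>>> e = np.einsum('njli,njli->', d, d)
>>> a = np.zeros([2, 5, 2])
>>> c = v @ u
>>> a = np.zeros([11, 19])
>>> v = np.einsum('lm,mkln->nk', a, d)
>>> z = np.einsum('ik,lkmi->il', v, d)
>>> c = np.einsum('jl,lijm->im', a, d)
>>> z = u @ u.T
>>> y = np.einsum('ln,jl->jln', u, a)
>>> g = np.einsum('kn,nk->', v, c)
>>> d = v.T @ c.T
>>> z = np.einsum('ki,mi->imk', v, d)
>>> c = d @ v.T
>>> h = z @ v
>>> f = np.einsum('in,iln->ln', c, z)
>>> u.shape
(19, 5)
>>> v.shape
(2, 29)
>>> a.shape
(11, 19)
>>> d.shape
(29, 29)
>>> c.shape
(29, 2)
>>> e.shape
()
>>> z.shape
(29, 29, 2)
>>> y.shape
(11, 19, 5)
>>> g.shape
()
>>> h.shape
(29, 29, 29)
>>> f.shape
(29, 2)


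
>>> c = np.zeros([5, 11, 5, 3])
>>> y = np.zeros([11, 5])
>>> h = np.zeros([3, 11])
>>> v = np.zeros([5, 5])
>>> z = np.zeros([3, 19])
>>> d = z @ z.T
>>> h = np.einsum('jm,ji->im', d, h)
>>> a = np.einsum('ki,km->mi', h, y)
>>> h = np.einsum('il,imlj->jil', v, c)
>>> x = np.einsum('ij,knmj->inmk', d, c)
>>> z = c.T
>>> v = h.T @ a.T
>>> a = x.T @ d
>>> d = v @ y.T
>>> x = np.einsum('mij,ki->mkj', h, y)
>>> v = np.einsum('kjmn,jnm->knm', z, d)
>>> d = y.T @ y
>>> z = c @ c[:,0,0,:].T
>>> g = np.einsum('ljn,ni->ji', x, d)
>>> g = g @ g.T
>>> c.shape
(5, 11, 5, 3)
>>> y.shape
(11, 5)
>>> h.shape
(3, 5, 5)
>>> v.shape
(3, 5, 11)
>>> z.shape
(5, 11, 5, 5)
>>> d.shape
(5, 5)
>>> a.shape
(5, 5, 11, 3)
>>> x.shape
(3, 11, 5)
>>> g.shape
(11, 11)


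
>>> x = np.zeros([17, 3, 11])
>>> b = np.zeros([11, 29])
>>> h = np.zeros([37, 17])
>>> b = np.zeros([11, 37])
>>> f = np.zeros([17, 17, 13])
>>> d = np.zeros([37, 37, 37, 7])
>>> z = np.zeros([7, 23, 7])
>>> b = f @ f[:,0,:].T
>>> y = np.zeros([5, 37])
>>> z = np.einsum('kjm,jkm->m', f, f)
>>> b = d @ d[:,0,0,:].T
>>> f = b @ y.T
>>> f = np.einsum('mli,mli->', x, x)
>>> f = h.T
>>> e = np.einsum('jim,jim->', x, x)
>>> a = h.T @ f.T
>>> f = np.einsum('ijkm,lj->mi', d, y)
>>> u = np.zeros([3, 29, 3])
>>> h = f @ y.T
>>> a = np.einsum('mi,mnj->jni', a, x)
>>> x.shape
(17, 3, 11)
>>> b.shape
(37, 37, 37, 37)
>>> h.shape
(7, 5)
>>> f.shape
(7, 37)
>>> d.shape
(37, 37, 37, 7)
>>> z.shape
(13,)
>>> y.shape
(5, 37)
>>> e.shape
()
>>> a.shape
(11, 3, 17)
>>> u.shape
(3, 29, 3)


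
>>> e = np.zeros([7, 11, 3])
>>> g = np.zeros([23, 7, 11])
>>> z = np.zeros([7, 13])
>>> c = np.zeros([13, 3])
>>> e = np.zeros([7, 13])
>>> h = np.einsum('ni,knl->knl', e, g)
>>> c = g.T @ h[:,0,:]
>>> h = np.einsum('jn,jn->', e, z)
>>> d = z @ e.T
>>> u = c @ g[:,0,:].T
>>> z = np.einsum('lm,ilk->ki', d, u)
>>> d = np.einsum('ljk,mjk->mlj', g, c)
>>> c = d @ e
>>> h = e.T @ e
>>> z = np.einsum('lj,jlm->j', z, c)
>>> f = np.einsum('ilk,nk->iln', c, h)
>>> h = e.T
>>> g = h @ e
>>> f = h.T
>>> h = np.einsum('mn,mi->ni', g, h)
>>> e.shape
(7, 13)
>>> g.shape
(13, 13)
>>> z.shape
(11,)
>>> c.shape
(11, 23, 13)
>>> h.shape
(13, 7)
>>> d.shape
(11, 23, 7)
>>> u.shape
(11, 7, 23)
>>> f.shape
(7, 13)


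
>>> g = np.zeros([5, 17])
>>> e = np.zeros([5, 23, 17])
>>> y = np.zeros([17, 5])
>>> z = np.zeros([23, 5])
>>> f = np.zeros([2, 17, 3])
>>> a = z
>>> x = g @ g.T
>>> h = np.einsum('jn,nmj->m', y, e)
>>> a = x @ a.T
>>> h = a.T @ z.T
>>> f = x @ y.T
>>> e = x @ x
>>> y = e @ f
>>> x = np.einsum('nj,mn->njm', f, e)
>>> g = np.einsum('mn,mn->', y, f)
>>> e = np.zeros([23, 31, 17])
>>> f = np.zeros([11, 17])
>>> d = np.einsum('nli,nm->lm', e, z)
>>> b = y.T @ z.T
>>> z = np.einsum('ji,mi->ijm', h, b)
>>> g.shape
()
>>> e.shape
(23, 31, 17)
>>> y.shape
(5, 17)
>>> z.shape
(23, 23, 17)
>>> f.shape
(11, 17)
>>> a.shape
(5, 23)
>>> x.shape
(5, 17, 5)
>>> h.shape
(23, 23)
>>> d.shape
(31, 5)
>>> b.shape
(17, 23)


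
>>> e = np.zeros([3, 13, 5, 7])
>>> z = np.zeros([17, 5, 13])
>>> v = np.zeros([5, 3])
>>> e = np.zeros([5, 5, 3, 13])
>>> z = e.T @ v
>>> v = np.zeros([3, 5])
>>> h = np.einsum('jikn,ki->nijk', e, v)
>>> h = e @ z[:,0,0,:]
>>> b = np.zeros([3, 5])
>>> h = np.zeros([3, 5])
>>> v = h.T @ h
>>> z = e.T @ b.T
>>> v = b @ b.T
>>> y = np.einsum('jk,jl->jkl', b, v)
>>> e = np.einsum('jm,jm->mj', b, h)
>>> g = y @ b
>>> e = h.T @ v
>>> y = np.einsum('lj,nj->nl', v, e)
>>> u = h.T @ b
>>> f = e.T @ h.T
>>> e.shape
(5, 3)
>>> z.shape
(13, 3, 5, 3)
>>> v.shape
(3, 3)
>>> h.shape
(3, 5)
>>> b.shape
(3, 5)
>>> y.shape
(5, 3)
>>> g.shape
(3, 5, 5)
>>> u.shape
(5, 5)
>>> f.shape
(3, 3)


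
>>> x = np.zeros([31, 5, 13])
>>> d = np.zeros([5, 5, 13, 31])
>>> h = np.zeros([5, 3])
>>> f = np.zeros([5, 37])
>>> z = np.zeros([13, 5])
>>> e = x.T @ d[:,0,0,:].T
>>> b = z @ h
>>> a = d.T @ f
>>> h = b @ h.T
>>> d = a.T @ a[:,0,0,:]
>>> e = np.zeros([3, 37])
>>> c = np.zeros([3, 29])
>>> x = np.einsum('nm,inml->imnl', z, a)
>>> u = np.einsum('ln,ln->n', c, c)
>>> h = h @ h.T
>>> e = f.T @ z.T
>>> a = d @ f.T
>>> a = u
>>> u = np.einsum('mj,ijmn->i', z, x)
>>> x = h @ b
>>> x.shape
(13, 3)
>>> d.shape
(37, 5, 13, 37)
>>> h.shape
(13, 13)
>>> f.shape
(5, 37)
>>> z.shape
(13, 5)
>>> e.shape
(37, 13)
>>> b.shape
(13, 3)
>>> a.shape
(29,)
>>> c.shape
(3, 29)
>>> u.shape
(31,)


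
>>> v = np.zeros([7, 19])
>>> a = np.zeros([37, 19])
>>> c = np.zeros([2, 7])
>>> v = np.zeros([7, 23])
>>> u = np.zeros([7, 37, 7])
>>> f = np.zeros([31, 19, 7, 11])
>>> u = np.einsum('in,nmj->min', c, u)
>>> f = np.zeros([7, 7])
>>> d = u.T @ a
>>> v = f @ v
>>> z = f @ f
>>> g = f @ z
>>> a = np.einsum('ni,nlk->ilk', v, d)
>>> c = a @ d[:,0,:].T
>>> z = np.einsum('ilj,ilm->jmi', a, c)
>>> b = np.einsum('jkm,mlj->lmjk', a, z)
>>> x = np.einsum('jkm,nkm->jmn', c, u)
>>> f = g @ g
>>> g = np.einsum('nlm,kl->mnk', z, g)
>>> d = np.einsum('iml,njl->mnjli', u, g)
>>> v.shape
(7, 23)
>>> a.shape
(23, 2, 19)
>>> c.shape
(23, 2, 7)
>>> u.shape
(37, 2, 7)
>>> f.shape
(7, 7)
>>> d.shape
(2, 23, 19, 7, 37)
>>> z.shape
(19, 7, 23)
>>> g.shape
(23, 19, 7)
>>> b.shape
(7, 19, 23, 2)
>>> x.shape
(23, 7, 37)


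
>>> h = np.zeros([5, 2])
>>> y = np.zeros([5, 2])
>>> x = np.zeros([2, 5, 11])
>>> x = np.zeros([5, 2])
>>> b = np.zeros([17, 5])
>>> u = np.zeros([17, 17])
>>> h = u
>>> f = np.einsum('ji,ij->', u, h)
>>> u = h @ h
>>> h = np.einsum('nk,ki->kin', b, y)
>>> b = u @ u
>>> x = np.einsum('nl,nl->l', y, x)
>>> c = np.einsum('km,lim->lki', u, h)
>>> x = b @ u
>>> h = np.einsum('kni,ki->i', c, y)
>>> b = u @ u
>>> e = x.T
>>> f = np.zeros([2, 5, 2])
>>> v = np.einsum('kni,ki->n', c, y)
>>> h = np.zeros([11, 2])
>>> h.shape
(11, 2)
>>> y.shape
(5, 2)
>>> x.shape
(17, 17)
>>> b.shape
(17, 17)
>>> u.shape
(17, 17)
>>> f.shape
(2, 5, 2)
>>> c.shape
(5, 17, 2)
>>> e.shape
(17, 17)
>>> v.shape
(17,)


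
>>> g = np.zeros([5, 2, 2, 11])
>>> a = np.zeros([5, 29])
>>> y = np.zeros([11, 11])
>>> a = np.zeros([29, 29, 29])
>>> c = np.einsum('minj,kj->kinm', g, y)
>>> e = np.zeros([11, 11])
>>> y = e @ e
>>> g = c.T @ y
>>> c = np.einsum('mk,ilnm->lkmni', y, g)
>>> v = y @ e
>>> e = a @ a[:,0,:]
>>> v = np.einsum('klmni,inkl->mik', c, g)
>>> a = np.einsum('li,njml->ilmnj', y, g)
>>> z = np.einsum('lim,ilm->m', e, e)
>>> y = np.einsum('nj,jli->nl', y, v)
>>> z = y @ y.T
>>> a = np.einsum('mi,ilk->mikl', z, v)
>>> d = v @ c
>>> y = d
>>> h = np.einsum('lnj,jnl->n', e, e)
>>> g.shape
(5, 2, 2, 11)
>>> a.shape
(11, 11, 2, 5)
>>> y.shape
(2, 11, 11, 5, 5)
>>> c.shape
(2, 11, 11, 2, 5)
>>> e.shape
(29, 29, 29)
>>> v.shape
(11, 5, 2)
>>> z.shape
(11, 11)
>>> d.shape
(2, 11, 11, 5, 5)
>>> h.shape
(29,)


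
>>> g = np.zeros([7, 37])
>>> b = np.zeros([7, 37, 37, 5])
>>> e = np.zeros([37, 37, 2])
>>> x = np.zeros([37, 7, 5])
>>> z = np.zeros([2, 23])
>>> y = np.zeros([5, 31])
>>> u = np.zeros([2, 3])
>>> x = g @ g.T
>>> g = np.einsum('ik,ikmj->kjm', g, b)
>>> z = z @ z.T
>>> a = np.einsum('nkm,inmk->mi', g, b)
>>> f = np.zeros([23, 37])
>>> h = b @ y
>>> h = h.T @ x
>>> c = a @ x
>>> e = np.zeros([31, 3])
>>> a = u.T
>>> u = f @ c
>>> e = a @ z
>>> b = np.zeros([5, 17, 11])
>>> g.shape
(37, 5, 37)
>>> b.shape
(5, 17, 11)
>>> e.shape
(3, 2)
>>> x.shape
(7, 7)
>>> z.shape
(2, 2)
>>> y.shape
(5, 31)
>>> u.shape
(23, 7)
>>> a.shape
(3, 2)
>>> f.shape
(23, 37)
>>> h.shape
(31, 37, 37, 7)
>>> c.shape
(37, 7)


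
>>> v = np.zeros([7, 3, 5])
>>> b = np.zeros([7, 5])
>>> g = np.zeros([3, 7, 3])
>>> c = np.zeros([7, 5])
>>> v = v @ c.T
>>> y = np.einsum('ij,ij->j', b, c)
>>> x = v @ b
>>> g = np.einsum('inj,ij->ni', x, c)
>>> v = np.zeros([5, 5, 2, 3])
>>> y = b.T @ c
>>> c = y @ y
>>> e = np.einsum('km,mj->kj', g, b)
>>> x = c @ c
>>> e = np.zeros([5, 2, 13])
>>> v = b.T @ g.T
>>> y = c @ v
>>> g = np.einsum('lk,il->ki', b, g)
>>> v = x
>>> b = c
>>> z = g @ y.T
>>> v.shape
(5, 5)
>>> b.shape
(5, 5)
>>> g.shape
(5, 3)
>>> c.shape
(5, 5)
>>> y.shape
(5, 3)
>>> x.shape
(5, 5)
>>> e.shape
(5, 2, 13)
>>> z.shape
(5, 5)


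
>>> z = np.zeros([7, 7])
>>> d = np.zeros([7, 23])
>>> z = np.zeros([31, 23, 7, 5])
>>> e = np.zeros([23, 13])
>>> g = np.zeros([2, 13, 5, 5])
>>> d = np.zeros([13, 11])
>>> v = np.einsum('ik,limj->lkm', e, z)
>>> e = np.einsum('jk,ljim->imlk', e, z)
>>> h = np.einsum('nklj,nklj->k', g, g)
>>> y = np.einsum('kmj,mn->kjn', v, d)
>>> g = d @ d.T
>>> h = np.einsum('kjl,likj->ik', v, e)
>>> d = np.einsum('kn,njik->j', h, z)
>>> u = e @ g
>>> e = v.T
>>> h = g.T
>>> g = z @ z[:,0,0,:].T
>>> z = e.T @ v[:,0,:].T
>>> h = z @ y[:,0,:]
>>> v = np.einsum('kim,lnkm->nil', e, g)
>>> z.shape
(31, 13, 31)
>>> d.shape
(23,)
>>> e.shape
(7, 13, 31)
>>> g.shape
(31, 23, 7, 31)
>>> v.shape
(23, 13, 31)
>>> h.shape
(31, 13, 11)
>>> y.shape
(31, 7, 11)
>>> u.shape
(7, 5, 31, 13)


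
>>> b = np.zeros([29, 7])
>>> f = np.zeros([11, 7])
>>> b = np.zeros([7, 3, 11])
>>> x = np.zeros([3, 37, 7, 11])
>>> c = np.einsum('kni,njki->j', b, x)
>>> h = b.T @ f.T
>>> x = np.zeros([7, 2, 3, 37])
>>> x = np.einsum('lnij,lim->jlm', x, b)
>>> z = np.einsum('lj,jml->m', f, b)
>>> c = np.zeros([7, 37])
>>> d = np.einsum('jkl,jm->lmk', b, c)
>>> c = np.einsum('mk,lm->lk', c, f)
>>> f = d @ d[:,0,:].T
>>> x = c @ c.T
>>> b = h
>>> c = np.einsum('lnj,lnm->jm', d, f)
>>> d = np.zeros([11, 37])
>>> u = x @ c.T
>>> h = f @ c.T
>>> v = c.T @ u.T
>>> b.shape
(11, 3, 11)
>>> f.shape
(11, 37, 11)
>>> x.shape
(11, 11)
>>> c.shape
(3, 11)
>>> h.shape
(11, 37, 3)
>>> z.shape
(3,)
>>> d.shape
(11, 37)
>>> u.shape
(11, 3)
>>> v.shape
(11, 11)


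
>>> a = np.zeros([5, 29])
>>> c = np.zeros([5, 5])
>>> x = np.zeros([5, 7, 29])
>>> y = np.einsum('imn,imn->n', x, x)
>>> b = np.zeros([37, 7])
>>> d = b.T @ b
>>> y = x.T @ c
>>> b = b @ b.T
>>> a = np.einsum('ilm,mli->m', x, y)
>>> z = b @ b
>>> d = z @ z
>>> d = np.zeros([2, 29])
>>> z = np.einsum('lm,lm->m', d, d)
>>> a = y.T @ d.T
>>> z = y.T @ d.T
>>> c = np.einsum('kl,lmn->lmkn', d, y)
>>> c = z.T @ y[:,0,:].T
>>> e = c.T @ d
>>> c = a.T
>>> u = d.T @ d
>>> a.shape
(5, 7, 2)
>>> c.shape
(2, 7, 5)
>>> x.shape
(5, 7, 29)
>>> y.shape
(29, 7, 5)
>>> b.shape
(37, 37)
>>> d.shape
(2, 29)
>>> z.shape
(5, 7, 2)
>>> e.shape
(29, 7, 29)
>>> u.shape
(29, 29)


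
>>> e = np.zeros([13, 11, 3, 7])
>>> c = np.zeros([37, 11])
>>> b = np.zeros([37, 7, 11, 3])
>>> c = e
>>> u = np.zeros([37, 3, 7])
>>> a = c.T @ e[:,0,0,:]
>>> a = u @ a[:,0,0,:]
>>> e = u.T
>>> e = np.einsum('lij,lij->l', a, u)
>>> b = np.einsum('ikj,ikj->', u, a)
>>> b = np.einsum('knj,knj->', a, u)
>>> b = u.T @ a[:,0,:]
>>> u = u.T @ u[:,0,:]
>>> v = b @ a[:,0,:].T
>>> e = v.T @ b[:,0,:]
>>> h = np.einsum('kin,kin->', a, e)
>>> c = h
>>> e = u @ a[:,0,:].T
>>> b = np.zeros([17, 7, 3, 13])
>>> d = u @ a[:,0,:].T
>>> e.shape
(7, 3, 37)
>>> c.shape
()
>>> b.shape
(17, 7, 3, 13)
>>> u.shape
(7, 3, 7)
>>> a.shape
(37, 3, 7)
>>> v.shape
(7, 3, 37)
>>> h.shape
()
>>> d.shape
(7, 3, 37)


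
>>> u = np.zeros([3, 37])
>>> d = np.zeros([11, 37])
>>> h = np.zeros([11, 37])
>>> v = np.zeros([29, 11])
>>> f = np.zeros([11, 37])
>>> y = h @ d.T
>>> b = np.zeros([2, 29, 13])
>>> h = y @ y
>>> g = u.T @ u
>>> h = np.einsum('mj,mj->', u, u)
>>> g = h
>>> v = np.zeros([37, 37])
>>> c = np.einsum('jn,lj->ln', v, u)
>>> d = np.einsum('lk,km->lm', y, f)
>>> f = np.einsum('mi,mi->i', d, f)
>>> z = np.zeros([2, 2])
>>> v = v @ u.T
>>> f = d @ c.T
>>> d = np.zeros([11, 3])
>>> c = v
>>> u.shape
(3, 37)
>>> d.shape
(11, 3)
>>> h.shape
()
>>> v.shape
(37, 3)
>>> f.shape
(11, 3)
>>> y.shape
(11, 11)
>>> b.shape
(2, 29, 13)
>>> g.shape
()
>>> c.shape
(37, 3)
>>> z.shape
(2, 2)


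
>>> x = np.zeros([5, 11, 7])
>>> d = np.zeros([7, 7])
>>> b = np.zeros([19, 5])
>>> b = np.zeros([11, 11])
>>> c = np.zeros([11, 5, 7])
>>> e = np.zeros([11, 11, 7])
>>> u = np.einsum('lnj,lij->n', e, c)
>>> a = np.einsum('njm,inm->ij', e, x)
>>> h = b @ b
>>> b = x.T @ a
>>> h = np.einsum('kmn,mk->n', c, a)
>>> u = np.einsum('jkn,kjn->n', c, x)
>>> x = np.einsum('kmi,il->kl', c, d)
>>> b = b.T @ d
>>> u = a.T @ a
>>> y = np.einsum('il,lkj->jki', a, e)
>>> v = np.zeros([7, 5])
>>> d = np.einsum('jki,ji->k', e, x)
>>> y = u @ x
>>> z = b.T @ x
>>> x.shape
(11, 7)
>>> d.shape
(11,)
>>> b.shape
(11, 11, 7)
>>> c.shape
(11, 5, 7)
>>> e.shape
(11, 11, 7)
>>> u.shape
(11, 11)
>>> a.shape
(5, 11)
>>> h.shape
(7,)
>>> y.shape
(11, 7)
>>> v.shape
(7, 5)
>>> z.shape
(7, 11, 7)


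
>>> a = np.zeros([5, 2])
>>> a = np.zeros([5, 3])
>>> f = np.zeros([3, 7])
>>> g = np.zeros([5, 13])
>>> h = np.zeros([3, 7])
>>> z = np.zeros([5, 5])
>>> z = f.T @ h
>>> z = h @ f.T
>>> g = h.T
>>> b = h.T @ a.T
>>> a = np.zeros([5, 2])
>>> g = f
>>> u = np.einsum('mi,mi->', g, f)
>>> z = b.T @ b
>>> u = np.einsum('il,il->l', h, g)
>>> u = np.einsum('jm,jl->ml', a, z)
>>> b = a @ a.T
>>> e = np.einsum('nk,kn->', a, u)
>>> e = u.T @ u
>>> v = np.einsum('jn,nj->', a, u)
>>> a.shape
(5, 2)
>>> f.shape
(3, 7)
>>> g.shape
(3, 7)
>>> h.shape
(3, 7)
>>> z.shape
(5, 5)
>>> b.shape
(5, 5)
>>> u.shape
(2, 5)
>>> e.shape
(5, 5)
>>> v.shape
()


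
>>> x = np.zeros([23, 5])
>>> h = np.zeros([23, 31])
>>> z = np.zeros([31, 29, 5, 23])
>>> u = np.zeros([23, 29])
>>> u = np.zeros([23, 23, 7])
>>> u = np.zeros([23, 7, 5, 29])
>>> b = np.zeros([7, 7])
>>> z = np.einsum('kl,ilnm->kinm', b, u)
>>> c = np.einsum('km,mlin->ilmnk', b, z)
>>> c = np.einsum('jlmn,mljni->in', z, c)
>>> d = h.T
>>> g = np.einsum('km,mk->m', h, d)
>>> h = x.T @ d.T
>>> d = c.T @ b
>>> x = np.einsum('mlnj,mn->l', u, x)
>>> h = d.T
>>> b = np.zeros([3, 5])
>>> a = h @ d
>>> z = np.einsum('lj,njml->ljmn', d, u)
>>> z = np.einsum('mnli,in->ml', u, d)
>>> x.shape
(7,)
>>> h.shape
(7, 29)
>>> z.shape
(23, 5)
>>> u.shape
(23, 7, 5, 29)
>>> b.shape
(3, 5)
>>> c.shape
(7, 29)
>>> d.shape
(29, 7)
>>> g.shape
(31,)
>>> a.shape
(7, 7)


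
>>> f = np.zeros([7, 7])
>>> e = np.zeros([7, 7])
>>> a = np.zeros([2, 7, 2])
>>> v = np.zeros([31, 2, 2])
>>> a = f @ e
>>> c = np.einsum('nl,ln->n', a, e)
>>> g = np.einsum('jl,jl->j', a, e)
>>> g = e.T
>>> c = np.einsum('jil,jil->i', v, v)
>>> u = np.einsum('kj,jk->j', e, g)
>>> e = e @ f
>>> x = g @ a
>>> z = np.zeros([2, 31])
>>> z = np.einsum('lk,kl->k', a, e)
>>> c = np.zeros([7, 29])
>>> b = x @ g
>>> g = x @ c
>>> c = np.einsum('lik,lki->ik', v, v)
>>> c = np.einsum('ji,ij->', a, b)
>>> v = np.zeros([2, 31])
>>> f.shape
(7, 7)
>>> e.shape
(7, 7)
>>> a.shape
(7, 7)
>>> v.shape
(2, 31)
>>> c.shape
()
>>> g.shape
(7, 29)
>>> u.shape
(7,)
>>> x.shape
(7, 7)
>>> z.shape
(7,)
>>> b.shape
(7, 7)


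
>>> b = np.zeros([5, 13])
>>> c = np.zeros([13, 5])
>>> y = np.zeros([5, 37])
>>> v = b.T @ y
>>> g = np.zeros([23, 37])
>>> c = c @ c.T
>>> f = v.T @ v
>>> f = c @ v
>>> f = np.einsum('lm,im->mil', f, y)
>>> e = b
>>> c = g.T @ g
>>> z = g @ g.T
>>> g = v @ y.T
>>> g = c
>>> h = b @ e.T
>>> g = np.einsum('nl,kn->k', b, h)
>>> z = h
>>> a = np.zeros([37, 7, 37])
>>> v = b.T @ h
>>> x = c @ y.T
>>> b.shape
(5, 13)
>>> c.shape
(37, 37)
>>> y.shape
(5, 37)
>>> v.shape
(13, 5)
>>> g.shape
(5,)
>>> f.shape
(37, 5, 13)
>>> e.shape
(5, 13)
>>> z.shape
(5, 5)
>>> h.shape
(5, 5)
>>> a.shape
(37, 7, 37)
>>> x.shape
(37, 5)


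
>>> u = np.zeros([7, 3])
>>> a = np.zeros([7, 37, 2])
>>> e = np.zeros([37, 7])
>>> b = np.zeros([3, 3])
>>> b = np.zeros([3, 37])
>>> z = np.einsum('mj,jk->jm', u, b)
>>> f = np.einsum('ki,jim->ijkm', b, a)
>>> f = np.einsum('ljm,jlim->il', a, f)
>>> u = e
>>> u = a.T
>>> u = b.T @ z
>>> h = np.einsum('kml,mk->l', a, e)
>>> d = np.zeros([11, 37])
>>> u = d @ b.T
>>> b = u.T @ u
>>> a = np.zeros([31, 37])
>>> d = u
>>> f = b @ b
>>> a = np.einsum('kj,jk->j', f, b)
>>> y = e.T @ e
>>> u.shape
(11, 3)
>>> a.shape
(3,)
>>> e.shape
(37, 7)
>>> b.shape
(3, 3)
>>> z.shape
(3, 7)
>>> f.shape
(3, 3)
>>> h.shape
(2,)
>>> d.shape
(11, 3)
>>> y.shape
(7, 7)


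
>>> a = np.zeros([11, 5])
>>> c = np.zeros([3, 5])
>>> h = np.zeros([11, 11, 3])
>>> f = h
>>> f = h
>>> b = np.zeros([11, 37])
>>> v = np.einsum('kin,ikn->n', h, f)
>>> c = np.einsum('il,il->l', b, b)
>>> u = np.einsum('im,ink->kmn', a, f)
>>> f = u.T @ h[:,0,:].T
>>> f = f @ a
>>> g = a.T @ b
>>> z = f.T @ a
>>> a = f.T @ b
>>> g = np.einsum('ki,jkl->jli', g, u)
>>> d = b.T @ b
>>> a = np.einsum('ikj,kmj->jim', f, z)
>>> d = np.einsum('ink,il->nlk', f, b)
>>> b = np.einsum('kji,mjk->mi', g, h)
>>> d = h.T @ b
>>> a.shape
(5, 11, 5)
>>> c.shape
(37,)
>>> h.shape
(11, 11, 3)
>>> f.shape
(11, 5, 5)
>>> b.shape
(11, 37)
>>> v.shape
(3,)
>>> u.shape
(3, 5, 11)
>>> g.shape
(3, 11, 37)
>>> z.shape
(5, 5, 5)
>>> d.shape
(3, 11, 37)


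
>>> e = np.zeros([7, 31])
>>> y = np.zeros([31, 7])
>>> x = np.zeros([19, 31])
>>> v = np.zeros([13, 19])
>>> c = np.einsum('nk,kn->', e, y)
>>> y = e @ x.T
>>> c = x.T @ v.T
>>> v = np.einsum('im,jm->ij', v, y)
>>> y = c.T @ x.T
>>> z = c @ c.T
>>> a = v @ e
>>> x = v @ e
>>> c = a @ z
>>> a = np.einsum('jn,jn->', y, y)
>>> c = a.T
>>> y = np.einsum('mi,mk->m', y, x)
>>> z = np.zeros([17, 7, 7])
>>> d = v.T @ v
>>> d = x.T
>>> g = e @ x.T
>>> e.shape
(7, 31)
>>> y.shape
(13,)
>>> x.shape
(13, 31)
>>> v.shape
(13, 7)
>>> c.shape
()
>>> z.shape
(17, 7, 7)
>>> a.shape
()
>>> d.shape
(31, 13)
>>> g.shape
(7, 13)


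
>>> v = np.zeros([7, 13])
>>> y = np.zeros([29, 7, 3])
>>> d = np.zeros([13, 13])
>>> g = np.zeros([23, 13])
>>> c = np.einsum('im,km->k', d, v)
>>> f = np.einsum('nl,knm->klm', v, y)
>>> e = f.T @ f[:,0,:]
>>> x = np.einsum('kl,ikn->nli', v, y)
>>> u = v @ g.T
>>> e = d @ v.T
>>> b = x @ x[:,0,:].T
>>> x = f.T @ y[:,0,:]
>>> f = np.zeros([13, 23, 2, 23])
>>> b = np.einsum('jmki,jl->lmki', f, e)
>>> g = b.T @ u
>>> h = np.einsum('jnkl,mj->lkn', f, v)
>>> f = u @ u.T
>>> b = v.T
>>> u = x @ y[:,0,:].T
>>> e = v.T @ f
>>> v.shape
(7, 13)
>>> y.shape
(29, 7, 3)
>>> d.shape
(13, 13)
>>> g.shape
(23, 2, 23, 23)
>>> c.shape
(7,)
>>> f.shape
(7, 7)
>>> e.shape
(13, 7)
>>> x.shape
(3, 13, 3)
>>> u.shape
(3, 13, 29)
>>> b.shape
(13, 7)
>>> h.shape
(23, 2, 23)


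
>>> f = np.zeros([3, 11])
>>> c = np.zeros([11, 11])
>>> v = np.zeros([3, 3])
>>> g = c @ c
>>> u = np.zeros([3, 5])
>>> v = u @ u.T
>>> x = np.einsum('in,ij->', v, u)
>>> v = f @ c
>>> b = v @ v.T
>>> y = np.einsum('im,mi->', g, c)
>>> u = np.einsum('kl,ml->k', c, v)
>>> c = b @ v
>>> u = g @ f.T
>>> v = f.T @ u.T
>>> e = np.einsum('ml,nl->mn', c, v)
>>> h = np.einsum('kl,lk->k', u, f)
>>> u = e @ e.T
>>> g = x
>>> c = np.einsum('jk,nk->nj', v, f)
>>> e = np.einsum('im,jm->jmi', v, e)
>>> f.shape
(3, 11)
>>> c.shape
(3, 11)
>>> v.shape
(11, 11)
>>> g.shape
()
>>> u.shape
(3, 3)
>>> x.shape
()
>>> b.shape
(3, 3)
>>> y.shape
()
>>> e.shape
(3, 11, 11)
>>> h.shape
(11,)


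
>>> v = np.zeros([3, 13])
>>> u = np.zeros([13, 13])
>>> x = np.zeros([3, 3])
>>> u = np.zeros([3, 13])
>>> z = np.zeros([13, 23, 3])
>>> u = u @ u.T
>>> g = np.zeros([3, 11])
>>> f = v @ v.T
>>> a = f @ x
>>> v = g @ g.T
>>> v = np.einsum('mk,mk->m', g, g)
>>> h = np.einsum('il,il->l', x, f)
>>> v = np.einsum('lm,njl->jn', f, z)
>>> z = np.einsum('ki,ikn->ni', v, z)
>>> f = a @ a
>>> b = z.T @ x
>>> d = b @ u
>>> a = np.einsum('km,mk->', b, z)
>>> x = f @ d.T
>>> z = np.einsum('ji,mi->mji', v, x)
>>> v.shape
(23, 13)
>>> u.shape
(3, 3)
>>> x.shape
(3, 13)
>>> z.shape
(3, 23, 13)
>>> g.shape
(3, 11)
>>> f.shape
(3, 3)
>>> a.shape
()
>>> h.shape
(3,)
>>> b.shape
(13, 3)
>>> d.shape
(13, 3)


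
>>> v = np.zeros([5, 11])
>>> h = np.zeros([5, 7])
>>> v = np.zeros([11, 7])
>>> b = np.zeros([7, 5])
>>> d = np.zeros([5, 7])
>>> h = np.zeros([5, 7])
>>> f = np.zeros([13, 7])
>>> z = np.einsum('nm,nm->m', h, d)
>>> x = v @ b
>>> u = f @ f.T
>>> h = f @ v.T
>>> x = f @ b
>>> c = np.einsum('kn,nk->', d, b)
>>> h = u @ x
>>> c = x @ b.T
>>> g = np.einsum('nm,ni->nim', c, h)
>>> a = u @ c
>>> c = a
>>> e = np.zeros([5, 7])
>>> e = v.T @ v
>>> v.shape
(11, 7)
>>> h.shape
(13, 5)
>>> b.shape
(7, 5)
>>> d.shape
(5, 7)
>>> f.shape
(13, 7)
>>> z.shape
(7,)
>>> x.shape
(13, 5)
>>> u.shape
(13, 13)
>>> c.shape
(13, 7)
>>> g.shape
(13, 5, 7)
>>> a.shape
(13, 7)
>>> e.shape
(7, 7)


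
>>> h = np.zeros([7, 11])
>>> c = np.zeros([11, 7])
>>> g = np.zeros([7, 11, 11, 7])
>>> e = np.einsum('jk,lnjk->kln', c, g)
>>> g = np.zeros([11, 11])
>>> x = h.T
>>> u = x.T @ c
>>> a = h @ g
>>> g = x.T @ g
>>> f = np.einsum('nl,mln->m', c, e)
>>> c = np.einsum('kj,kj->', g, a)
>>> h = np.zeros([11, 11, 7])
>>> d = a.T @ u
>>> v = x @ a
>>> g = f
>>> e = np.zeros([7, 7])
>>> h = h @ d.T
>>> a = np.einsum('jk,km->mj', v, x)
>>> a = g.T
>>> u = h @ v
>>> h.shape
(11, 11, 11)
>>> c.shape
()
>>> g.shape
(7,)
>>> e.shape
(7, 7)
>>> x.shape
(11, 7)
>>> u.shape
(11, 11, 11)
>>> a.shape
(7,)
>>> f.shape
(7,)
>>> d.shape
(11, 7)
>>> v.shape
(11, 11)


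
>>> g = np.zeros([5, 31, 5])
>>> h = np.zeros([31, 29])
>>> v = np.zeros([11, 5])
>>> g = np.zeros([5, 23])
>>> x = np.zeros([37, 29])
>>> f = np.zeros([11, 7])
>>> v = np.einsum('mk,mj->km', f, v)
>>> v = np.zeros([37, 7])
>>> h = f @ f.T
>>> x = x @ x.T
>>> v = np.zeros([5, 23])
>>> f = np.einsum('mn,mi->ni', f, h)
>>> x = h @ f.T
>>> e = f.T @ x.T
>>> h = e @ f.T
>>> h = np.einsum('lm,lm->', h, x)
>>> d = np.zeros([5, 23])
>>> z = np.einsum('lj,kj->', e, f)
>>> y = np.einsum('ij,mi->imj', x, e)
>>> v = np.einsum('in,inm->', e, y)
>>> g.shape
(5, 23)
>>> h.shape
()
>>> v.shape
()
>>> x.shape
(11, 7)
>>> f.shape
(7, 11)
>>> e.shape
(11, 11)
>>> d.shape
(5, 23)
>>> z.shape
()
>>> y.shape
(11, 11, 7)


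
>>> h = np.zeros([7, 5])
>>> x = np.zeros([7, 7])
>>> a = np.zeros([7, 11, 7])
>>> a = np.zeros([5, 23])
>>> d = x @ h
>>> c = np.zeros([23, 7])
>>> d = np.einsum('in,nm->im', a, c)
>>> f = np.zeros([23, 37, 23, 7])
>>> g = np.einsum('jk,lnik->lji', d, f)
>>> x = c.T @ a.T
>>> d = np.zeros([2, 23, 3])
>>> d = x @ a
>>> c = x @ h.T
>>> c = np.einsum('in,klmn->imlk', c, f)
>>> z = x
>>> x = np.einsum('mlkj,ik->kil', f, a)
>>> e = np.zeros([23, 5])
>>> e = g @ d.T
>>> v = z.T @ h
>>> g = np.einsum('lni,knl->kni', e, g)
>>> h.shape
(7, 5)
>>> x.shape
(23, 5, 37)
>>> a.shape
(5, 23)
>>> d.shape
(7, 23)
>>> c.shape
(7, 23, 37, 23)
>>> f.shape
(23, 37, 23, 7)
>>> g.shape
(23, 5, 7)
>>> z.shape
(7, 5)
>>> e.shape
(23, 5, 7)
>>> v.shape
(5, 5)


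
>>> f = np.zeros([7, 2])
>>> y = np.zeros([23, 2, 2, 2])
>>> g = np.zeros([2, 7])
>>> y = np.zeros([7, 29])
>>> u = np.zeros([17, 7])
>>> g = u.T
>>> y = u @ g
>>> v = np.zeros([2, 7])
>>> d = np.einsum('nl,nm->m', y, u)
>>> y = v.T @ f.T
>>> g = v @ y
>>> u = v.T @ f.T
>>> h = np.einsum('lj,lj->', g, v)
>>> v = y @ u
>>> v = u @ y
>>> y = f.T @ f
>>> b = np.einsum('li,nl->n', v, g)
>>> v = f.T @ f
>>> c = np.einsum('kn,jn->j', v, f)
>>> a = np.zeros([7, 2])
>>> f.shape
(7, 2)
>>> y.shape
(2, 2)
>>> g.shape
(2, 7)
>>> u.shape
(7, 7)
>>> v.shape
(2, 2)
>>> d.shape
(7,)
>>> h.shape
()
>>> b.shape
(2,)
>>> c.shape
(7,)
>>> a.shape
(7, 2)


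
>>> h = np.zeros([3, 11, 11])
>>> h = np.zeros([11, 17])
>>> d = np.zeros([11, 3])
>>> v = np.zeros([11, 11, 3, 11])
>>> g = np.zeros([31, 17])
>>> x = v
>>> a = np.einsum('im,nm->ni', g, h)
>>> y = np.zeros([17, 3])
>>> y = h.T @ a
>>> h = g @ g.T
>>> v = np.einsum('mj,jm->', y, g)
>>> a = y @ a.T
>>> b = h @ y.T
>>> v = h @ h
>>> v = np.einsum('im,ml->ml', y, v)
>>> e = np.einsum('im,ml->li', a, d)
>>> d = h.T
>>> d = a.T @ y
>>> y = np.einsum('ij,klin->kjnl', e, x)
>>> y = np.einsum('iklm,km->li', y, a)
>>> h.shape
(31, 31)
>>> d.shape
(11, 31)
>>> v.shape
(31, 31)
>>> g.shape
(31, 17)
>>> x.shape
(11, 11, 3, 11)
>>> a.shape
(17, 11)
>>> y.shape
(11, 11)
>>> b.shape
(31, 17)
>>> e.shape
(3, 17)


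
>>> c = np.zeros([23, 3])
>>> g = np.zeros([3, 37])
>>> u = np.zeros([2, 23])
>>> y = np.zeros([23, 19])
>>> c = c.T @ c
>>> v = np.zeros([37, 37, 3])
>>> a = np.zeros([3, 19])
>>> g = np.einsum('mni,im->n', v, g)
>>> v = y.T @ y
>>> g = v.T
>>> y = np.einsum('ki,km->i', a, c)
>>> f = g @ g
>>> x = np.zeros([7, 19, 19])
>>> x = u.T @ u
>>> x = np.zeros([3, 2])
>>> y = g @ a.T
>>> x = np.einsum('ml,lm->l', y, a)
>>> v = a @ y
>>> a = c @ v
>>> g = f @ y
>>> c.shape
(3, 3)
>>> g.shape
(19, 3)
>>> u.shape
(2, 23)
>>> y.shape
(19, 3)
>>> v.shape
(3, 3)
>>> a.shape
(3, 3)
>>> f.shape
(19, 19)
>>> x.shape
(3,)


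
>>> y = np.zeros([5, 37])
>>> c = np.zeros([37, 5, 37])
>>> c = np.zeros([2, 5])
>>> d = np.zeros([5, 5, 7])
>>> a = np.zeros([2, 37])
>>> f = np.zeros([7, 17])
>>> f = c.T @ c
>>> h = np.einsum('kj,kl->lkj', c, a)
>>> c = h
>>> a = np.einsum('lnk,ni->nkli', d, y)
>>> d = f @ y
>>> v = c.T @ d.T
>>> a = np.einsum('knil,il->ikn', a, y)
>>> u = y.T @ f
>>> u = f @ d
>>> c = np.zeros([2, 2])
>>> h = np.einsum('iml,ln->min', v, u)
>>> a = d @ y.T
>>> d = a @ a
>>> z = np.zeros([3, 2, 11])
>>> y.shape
(5, 37)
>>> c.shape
(2, 2)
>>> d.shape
(5, 5)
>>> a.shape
(5, 5)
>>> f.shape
(5, 5)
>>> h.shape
(2, 5, 37)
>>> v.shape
(5, 2, 5)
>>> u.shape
(5, 37)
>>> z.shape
(3, 2, 11)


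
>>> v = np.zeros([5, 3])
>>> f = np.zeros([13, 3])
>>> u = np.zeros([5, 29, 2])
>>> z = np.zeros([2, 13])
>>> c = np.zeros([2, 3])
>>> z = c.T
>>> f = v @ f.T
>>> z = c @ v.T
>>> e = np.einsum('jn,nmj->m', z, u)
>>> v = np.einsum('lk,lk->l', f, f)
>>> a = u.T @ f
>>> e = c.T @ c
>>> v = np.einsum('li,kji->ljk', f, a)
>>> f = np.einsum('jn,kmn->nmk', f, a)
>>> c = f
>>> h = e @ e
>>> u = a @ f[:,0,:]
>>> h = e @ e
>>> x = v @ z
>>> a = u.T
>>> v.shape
(5, 29, 2)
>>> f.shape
(13, 29, 2)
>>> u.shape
(2, 29, 2)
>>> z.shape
(2, 5)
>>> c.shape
(13, 29, 2)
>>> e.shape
(3, 3)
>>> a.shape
(2, 29, 2)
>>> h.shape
(3, 3)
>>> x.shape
(5, 29, 5)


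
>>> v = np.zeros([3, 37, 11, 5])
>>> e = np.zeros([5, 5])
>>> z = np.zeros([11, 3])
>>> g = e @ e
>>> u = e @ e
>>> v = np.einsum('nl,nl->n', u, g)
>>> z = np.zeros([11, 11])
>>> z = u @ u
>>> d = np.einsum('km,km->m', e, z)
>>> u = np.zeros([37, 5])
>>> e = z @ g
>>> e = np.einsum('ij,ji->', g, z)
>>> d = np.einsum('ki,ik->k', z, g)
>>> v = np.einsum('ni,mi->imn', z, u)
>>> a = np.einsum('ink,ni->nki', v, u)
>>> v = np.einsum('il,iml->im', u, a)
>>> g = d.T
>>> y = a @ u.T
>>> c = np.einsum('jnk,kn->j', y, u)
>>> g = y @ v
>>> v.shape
(37, 5)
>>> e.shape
()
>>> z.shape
(5, 5)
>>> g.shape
(37, 5, 5)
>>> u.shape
(37, 5)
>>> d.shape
(5,)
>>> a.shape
(37, 5, 5)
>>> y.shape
(37, 5, 37)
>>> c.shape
(37,)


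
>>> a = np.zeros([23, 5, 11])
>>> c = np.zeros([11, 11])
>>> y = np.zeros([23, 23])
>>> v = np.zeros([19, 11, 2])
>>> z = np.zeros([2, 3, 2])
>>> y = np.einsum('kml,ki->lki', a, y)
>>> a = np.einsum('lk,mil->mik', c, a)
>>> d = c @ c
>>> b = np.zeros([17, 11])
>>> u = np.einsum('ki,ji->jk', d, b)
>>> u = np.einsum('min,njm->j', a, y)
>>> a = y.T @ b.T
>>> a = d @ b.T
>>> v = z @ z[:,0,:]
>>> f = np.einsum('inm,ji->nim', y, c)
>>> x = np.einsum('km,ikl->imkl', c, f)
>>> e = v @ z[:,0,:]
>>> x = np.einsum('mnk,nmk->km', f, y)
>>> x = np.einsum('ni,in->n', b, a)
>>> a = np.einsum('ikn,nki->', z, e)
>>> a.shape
()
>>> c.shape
(11, 11)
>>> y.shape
(11, 23, 23)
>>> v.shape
(2, 3, 2)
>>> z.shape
(2, 3, 2)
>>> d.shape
(11, 11)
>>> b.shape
(17, 11)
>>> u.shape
(23,)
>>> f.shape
(23, 11, 23)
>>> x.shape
(17,)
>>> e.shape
(2, 3, 2)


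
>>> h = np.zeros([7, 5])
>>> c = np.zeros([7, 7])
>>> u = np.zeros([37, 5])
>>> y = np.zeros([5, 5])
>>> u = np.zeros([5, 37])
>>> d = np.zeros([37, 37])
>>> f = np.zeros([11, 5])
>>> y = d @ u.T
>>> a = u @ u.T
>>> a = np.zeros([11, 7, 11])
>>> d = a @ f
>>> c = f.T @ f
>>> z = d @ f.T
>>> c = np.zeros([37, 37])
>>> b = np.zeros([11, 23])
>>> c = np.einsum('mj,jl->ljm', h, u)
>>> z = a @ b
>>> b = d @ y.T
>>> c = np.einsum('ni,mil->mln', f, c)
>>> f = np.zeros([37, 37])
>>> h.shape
(7, 5)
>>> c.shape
(37, 7, 11)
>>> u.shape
(5, 37)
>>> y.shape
(37, 5)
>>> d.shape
(11, 7, 5)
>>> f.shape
(37, 37)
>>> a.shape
(11, 7, 11)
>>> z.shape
(11, 7, 23)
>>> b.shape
(11, 7, 37)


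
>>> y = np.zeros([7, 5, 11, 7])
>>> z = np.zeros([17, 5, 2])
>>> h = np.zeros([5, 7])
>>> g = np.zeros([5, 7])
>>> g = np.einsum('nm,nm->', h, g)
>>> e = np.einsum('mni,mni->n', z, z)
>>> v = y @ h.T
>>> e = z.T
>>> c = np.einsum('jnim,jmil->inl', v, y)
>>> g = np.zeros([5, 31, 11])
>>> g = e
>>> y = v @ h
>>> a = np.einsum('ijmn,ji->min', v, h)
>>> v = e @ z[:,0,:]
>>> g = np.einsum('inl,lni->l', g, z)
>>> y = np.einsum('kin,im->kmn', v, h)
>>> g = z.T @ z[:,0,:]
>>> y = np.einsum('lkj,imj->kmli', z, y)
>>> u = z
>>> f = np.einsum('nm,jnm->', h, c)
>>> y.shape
(5, 7, 17, 2)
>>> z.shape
(17, 5, 2)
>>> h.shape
(5, 7)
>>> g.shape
(2, 5, 2)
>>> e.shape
(2, 5, 17)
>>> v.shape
(2, 5, 2)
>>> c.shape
(11, 5, 7)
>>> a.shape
(11, 7, 5)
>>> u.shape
(17, 5, 2)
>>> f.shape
()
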